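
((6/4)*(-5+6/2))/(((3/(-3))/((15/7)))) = 45/7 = 6.43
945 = 945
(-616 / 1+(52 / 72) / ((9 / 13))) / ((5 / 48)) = -796984 / 135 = -5903.59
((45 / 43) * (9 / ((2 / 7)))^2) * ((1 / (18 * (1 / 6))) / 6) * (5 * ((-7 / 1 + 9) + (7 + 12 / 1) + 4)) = 2480625 / 344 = 7211.12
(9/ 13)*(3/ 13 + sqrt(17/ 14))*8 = 216/ 169 + 36*sqrt(238)/ 91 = 7.38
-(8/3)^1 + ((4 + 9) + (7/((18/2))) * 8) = 149/9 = 16.56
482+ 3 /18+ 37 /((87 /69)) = 89003 /174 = 511.51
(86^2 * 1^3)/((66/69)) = 85054/11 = 7732.18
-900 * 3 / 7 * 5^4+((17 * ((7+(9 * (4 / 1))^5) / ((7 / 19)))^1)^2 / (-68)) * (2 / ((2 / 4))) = -22437849541811506493 / 49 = -457915296771663397.82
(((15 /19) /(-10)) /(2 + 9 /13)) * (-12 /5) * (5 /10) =117 /3325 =0.04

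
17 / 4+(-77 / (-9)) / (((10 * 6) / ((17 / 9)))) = 5491 / 1215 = 4.52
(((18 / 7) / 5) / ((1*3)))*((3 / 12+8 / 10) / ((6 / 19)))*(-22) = -627 / 50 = -12.54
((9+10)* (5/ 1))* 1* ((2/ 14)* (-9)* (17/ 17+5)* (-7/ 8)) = 641.25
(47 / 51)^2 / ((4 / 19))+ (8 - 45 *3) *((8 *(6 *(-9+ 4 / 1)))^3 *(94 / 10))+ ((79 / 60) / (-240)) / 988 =22618371060817292123 / 1370553600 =16503091204.03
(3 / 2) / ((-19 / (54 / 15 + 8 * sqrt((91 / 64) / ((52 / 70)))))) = -21 * sqrt(10) / 76- 27 / 95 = -1.16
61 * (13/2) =793/2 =396.50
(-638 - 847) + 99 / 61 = -90486 / 61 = -1483.38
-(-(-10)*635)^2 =-40322500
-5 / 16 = -0.31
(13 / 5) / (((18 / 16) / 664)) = 69056 / 45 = 1534.58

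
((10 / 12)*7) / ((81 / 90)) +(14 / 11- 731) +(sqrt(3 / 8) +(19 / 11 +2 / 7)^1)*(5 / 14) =-21029867 / 29106 +5*sqrt(6) / 56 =-722.31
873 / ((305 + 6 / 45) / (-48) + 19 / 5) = -628560 / 1841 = -341.42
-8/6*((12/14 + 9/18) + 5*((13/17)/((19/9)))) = -28654/6783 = -4.22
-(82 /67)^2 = -1.50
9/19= 0.47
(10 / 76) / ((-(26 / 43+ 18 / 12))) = -0.06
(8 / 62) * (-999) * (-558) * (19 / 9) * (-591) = -89742168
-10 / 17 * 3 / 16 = -15 / 136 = -0.11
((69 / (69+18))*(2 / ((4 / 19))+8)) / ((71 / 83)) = 66815 / 4118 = 16.23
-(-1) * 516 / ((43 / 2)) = 24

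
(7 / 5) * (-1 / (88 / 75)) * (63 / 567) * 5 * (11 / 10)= -35 / 48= -0.73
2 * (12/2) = 12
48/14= 24/7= 3.43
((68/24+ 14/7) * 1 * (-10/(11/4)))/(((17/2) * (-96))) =145/6732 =0.02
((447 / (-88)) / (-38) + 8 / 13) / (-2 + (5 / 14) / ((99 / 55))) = -2051469 / 4934072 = -0.42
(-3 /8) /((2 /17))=-51 /16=-3.19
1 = 1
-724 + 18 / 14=-722.71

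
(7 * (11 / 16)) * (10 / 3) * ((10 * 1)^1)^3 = 48125 / 3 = 16041.67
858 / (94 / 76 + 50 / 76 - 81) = -5434 / 501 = -10.85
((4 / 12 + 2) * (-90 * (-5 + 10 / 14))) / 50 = 18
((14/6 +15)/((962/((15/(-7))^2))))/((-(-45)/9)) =30/1813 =0.02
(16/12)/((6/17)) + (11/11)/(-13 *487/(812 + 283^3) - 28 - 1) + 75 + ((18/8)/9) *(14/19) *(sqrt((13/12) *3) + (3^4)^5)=642302468.73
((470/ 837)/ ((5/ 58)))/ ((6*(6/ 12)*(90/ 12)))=10904/ 37665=0.29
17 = 17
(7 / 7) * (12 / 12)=1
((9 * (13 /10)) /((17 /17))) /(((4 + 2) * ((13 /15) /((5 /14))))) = 45 /56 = 0.80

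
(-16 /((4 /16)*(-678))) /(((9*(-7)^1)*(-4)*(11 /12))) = 32 /78309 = 0.00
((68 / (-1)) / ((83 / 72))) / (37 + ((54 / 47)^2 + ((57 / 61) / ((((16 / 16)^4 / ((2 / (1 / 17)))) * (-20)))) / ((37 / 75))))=-48820101696 / 29049814993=-1.68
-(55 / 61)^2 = -3025 / 3721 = -0.81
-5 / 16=-0.31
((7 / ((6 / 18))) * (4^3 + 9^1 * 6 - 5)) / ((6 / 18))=7119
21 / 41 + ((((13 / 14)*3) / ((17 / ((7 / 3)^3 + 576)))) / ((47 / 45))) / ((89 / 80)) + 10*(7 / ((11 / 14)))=2279655491 / 13205731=172.63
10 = 10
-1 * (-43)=43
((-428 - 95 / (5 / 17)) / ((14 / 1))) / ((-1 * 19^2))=751 / 5054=0.15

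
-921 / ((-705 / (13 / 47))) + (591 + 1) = 6542631 / 11045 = 592.36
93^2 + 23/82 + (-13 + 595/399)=40372945/4674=8637.77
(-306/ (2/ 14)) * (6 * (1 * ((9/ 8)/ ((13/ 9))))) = -10009.73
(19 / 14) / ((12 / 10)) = 95 / 84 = 1.13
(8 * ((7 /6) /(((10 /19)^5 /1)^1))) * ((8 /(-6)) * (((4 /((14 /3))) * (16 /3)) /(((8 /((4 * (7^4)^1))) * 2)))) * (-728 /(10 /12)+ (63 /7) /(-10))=6932002573034 /9375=739413607.79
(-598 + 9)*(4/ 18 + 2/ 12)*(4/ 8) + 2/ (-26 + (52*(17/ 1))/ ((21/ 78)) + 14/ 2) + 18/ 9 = -10285433/ 91404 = -112.53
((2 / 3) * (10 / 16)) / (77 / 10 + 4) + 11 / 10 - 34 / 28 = -1933 / 24570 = -0.08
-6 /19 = -0.32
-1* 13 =-13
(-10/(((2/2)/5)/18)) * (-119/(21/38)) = 193800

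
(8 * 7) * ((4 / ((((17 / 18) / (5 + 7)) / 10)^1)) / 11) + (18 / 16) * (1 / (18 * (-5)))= 38707013 / 14960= 2587.37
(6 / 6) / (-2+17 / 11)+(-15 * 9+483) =1729 / 5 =345.80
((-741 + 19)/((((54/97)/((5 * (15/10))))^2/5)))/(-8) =424581125/5184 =81902.22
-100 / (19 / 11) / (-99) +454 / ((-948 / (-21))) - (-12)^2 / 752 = 13270231 / 1269846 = 10.45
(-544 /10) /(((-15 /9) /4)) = 3264 /25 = 130.56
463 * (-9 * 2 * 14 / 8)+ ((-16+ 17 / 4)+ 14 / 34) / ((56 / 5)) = -55541631 / 3808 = -14585.51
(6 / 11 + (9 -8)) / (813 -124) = 17 / 7579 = 0.00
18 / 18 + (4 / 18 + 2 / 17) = 205 / 153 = 1.34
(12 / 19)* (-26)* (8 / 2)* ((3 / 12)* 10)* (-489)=1525680 / 19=80298.95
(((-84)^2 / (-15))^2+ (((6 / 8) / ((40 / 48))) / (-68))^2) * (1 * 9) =184172573637 / 92480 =1991485.44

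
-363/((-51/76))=9196/17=540.94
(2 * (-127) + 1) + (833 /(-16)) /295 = -1194993 /4720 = -253.18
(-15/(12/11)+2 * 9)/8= 17/32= 0.53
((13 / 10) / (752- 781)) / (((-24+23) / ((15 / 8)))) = 39 / 464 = 0.08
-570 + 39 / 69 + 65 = -11602 / 23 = -504.43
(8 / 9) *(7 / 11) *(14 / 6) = 392 / 297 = 1.32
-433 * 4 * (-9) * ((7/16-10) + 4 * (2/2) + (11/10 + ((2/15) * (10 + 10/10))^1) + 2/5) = -809277/20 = -40463.85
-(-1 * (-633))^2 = -400689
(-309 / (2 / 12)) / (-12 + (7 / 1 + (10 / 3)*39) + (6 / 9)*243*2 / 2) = -1854 / 287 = -6.46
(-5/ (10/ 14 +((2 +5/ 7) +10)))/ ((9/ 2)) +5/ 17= 1520/ 7191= 0.21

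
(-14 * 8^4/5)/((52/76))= -1089536/65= -16762.09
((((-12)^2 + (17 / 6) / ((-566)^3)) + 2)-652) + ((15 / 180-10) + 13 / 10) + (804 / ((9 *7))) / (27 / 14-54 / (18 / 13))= -1453825147664599 / 2823175692720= -514.96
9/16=0.56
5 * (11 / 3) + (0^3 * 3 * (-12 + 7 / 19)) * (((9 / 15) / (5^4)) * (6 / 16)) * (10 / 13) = 55 / 3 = 18.33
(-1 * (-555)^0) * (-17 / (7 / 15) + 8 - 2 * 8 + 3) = 290 / 7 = 41.43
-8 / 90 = -4 / 45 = -0.09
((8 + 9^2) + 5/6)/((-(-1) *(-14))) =-77/12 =-6.42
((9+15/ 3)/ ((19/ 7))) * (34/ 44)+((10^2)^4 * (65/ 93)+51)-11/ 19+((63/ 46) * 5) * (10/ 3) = 31245534526994/ 447051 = 69892550.35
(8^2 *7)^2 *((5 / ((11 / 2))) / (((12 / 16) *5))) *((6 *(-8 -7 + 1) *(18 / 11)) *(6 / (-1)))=40127530.31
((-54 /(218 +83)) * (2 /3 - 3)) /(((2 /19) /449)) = 76779 /43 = 1785.56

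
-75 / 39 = -25 / 13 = -1.92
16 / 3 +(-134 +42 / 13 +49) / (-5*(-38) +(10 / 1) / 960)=3487984 / 711399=4.90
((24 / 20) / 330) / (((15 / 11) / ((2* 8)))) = 16 / 375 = 0.04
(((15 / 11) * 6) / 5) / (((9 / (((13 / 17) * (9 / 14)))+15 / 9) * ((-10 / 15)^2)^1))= 3159 / 17138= 0.18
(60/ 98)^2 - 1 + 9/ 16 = -2407/ 38416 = -0.06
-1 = -1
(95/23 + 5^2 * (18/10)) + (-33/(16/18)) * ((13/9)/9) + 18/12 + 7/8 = 12571/276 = 45.55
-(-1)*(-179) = -179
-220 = -220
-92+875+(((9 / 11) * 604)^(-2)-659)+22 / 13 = 48284858437 / 384151248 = 125.69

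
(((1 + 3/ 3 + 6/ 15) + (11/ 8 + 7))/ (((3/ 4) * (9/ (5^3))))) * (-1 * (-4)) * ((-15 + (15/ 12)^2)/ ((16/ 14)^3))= -794602375/ 110592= -7184.99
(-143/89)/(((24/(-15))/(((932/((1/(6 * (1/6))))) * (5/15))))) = 311.98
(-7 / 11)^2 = 49 / 121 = 0.40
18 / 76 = 9 / 38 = 0.24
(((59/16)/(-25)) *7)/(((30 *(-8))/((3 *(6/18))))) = 413/96000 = 0.00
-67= -67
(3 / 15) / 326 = 1 / 1630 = 0.00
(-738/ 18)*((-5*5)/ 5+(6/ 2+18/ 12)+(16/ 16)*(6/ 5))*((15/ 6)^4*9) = -322875/ 32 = -10089.84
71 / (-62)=-1.15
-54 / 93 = -18 / 31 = -0.58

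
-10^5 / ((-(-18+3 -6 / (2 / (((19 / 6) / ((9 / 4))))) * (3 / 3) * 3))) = -300000 / 83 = -3614.46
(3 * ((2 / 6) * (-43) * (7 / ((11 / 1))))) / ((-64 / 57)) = 17157 / 704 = 24.37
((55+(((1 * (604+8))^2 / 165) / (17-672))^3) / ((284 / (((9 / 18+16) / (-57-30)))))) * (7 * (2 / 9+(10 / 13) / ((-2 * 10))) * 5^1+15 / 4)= -596026263386237399 / 6553019580693300000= -0.09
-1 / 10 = -0.10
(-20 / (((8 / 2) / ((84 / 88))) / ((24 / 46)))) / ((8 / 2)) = -315 / 506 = -0.62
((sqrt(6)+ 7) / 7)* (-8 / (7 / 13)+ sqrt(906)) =(-104+ 7* sqrt(906))* (sqrt(6)+ 7) / 49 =20.58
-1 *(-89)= 89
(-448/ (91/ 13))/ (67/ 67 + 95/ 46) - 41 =-8725/ 141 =-61.88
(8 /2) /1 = 4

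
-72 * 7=-504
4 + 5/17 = 73/17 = 4.29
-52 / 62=-26 / 31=-0.84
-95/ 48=-1.98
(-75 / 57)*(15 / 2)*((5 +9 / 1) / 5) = -525 / 19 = -27.63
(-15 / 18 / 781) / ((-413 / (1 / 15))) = 1 / 5805954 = 0.00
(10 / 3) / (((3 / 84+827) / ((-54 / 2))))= -280 / 2573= -0.11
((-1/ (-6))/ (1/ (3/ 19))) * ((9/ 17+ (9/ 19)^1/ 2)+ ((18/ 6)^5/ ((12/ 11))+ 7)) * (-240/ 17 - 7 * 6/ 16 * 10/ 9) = -1034948825/ 10015584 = -103.33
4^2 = 16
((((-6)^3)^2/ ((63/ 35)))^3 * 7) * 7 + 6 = 853298675712006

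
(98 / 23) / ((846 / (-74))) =-3626 / 9729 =-0.37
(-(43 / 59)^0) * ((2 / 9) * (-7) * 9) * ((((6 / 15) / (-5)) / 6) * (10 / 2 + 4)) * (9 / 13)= -378 / 325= -1.16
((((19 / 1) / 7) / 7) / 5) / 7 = 19 / 1715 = 0.01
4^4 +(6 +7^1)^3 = 2453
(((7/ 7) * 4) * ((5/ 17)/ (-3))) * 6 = -40/ 17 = -2.35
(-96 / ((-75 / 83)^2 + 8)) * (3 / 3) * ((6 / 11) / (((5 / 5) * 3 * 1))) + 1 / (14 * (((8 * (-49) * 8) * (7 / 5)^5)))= -976006325285639 / 492992499418496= -1.98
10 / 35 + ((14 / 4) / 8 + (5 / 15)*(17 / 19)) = 6521 / 6384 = 1.02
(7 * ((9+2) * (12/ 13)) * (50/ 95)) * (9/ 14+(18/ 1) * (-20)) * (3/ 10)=-76626/ 19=-4032.95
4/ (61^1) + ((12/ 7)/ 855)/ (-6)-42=-15309752/ 365085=-41.93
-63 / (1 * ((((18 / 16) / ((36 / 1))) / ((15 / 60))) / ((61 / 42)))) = -732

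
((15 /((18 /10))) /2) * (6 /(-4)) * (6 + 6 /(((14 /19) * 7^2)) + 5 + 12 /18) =-73.96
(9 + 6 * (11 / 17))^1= 219 / 17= 12.88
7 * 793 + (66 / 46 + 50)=128856 / 23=5602.43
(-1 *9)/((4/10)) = -22.50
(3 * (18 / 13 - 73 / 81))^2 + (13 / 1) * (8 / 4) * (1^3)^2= 3462307 / 123201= 28.10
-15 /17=-0.88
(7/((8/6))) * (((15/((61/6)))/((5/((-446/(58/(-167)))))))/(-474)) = -2346183/559004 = -4.20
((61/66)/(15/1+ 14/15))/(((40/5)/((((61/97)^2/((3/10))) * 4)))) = 5674525/148417566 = 0.04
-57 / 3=-19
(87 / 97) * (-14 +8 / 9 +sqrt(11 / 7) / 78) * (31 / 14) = -53041 / 2037 +899 * sqrt(77) / 247156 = -26.01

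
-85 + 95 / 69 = -5770 / 69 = -83.62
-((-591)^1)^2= -349281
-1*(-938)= 938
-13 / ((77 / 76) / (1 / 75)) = -988 / 5775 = -0.17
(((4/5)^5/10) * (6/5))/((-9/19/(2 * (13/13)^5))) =-38912/234375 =-0.17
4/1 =4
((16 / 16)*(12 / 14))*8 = 48 / 7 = 6.86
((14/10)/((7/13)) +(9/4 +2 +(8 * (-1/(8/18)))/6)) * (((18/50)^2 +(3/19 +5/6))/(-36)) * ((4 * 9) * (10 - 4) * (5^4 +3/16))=-61509877429/3800000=-16186.81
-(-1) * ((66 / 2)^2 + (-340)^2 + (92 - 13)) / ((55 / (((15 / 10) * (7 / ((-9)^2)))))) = 408688 / 1485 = 275.21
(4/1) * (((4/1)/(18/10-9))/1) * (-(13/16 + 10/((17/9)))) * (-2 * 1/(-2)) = 8305/612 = 13.57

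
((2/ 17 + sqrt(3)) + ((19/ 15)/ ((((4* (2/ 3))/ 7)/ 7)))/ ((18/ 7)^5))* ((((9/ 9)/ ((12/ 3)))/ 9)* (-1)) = -sqrt(3)/ 36 - 417169829/ 46256624640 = -0.06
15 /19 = 0.79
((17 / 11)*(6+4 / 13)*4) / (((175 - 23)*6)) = 697 / 16302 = 0.04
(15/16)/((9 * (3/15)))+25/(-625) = 577/1200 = 0.48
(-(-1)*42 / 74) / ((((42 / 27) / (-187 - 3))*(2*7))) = -2565 / 518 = -4.95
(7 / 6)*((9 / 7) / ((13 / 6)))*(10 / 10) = 9 / 13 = 0.69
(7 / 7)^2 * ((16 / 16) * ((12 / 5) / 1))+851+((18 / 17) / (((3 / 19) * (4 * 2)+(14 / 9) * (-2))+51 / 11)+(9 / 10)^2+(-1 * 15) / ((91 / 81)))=136516367123 / 162280300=841.24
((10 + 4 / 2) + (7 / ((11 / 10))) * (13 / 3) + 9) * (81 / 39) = 14427 / 143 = 100.89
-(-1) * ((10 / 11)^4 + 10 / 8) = 1.93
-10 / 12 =-5 / 6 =-0.83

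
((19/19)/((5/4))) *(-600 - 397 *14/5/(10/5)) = -23116/25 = -924.64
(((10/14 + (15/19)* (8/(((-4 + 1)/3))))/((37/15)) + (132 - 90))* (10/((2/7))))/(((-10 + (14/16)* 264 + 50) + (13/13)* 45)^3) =977535/22182810688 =0.00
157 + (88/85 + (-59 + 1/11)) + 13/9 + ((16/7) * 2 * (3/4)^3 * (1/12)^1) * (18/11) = 23758421/235620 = 100.83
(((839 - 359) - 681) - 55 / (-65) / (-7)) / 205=-18302 / 18655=-0.98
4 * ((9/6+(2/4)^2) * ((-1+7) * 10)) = 420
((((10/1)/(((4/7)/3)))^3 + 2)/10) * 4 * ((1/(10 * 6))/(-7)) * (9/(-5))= 3472923/14000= 248.07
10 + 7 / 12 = 127 / 12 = 10.58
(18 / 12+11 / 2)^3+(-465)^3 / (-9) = 11171968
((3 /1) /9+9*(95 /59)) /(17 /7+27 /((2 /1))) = 36736 /39471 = 0.93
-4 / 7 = -0.57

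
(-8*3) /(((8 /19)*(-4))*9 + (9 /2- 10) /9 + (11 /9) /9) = 73872 /48119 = 1.54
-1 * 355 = -355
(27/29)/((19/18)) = 0.88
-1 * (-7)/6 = 7/6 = 1.17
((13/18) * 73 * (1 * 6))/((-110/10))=-949/33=-28.76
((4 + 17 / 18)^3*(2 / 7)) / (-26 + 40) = 704969 / 285768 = 2.47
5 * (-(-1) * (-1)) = -5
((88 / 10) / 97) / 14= 22 / 3395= 0.01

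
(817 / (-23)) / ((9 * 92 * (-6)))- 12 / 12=-113447 / 114264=-0.99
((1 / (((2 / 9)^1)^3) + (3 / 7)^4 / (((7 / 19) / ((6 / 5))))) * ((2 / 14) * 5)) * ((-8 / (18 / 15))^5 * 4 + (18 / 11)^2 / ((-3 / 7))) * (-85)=8308270360992155 / 28471058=291814598.57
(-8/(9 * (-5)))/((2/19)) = 1.69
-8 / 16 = -1 / 2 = -0.50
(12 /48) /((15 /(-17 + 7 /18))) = -0.28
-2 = -2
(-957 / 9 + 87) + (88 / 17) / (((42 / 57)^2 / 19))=404380 / 2499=161.82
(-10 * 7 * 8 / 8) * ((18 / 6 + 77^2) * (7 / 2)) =-1453340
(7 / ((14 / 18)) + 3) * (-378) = -4536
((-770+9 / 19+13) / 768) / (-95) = 7187 / 693120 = 0.01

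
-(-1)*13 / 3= 13 / 3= 4.33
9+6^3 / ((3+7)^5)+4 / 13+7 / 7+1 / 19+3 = 41256669 / 3087500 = 13.36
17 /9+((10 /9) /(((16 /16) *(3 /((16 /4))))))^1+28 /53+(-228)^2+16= 74417579 /1431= 52003.90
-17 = -17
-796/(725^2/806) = -1.22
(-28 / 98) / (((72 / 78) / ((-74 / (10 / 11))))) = 5291 / 210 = 25.20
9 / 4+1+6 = 37 / 4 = 9.25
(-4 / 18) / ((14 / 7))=-1 / 9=-0.11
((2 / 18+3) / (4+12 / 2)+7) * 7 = 2303 / 45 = 51.18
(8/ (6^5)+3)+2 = 4861/ 972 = 5.00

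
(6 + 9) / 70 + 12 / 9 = 65 / 42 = 1.55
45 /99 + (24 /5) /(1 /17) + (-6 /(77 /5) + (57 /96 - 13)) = 853267 /12320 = 69.26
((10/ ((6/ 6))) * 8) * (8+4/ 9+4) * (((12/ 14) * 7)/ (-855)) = -3584/ 513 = -6.99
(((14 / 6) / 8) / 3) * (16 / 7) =0.22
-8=-8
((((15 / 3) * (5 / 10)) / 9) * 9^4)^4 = 176518460300625 / 16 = 11032403768789.06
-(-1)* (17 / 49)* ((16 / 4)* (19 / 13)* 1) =2.03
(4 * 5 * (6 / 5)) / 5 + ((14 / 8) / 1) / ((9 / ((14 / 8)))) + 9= 10181 / 720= 14.14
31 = 31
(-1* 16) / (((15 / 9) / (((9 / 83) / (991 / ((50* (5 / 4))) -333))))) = 10800 / 3290369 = 0.00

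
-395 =-395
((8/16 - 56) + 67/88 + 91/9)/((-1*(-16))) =-2.79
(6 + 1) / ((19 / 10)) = 70 / 19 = 3.68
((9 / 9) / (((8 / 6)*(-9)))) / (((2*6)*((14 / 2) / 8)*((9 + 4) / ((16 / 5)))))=-8 / 4095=-0.00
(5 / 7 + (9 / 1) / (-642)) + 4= 7041 / 1498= 4.70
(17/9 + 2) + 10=125/9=13.89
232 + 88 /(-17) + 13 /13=3873 /17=227.82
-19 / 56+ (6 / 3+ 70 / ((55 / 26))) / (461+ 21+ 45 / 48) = -0.27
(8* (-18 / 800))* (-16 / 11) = 72 / 275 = 0.26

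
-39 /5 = -7.80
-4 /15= -0.27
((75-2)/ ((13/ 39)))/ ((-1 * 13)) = -219/ 13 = -16.85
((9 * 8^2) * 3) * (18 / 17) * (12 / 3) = 124416 / 17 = 7318.59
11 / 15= 0.73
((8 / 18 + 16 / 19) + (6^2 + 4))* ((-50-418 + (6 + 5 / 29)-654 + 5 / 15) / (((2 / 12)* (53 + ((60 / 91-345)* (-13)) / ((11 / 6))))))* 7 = -775.37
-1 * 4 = -4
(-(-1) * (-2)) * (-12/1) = 24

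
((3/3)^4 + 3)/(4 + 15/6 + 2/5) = 40/69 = 0.58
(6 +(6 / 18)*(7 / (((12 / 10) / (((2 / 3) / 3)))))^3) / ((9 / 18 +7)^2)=1588676 / 13286025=0.12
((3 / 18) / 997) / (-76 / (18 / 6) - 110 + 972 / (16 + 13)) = -29 / 17662852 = -0.00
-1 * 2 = -2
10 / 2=5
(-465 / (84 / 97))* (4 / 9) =-238.65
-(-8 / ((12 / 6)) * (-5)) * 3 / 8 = -15 / 2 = -7.50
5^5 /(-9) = -3125 /9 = -347.22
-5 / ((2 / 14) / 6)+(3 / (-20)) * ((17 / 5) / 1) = -21051 / 100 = -210.51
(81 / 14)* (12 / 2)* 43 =10449 / 7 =1492.71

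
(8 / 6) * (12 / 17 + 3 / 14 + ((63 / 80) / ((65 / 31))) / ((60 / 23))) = 4389929 / 3094000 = 1.42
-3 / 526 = -0.01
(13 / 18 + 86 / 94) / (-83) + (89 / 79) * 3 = 18638791 / 5547222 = 3.36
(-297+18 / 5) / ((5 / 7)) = -10269 / 25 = -410.76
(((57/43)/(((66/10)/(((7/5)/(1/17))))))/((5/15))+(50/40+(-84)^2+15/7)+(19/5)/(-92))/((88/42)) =3376.08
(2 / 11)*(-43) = -7.82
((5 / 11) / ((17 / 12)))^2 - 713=-24929297 / 34969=-712.90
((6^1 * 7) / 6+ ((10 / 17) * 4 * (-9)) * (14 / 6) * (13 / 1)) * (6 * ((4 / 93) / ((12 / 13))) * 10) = -2808260 / 1581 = -1776.26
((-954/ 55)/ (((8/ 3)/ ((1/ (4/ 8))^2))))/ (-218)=1431/ 11990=0.12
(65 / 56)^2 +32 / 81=442577 / 254016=1.74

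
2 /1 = 2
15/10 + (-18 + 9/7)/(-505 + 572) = 1173/938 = 1.25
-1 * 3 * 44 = -132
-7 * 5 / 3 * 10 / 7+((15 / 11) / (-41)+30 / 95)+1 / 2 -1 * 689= -36240913 / 51414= -704.88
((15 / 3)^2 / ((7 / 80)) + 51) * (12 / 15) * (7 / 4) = 471.40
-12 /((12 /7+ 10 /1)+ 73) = -84 /593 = -0.14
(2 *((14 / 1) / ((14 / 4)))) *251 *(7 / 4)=3514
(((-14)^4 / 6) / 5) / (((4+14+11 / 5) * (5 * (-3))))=-19208 / 4545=-4.23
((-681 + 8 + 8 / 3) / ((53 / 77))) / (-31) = 154847 / 4929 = 31.42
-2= -2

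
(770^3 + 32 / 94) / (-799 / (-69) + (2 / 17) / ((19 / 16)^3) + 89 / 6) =115089999902457808 / 6676325419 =17238524.59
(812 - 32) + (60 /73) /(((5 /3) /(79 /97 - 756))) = 2886072 /7081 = 407.58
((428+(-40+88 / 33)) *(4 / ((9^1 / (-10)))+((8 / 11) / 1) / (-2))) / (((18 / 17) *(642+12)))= -2370956 / 874071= -2.71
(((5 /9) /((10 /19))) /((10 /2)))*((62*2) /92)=589 /2070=0.28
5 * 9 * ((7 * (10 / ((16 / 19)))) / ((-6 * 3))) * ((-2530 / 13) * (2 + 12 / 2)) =4206125 / 13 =323548.08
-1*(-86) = 86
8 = 8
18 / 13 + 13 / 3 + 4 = 9.72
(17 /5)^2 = 289 /25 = 11.56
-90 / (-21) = 30 / 7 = 4.29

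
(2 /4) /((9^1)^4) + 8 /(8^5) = 8609 /26873856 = 0.00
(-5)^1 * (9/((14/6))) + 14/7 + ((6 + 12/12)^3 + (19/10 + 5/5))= 23003/70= 328.61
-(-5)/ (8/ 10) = 25/ 4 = 6.25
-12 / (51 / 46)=-184 / 17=-10.82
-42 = -42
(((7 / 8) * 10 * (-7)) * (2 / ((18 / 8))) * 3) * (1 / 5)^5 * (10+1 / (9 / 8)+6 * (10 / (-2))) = 16856 / 16875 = 1.00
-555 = -555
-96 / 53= -1.81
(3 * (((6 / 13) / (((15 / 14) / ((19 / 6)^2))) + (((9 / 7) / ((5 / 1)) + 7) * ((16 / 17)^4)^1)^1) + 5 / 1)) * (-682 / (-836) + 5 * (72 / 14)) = 18119180209322 / 15162819945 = 1194.97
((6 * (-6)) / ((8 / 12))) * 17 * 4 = -3672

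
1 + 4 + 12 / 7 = 47 / 7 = 6.71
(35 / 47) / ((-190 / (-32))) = 112 / 893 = 0.13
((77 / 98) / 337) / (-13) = -11 / 61334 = -0.00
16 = 16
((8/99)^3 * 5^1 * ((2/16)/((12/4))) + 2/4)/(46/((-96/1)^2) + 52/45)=3726767360/8648274987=0.43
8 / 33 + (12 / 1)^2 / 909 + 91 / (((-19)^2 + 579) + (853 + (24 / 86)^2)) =4990182983 / 11050231533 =0.45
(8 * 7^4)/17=1129.88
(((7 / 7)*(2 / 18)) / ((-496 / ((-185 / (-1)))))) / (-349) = 185 / 1557936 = 0.00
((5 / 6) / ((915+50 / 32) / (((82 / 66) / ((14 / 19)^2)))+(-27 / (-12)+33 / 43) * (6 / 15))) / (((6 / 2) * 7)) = 31822150 / 322164612819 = 0.00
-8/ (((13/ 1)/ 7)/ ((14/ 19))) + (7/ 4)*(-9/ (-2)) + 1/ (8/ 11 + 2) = 150203/ 29640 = 5.07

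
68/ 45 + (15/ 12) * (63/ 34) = 23423/ 6120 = 3.83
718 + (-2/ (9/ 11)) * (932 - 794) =1142/ 3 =380.67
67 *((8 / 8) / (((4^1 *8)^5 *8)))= 67 / 268435456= 0.00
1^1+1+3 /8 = 19 /8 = 2.38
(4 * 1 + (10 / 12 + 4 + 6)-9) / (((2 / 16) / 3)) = 140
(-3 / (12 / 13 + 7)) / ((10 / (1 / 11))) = -39 / 11330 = -0.00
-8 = -8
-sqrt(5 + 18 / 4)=-sqrt(38) / 2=-3.08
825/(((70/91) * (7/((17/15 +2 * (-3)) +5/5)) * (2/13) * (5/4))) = -107822/35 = -3080.63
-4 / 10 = -2 / 5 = -0.40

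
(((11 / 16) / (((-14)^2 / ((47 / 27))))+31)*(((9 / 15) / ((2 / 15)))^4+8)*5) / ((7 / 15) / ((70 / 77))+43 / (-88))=24146319258875 / 9201024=2624307.82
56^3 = 175616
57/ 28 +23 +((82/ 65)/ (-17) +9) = 33.96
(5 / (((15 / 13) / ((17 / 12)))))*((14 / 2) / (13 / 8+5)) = 3094 / 477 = 6.49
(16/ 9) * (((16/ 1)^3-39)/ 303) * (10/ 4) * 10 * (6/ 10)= 324560/ 909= 357.05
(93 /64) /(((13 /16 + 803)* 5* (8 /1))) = 31 /685920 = 0.00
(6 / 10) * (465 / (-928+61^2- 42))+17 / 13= 16798 / 11921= 1.41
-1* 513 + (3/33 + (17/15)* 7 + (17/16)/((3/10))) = -220631/440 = -501.43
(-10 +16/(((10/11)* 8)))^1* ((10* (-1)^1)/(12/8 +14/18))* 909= 1276236/41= 31127.71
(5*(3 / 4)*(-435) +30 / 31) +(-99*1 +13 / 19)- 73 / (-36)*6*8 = -11529779 / 7068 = -1631.26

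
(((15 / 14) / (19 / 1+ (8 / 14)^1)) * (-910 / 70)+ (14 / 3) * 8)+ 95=108193 / 822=131.62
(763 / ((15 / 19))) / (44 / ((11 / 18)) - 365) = -14497 / 4395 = -3.30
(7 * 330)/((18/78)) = 10010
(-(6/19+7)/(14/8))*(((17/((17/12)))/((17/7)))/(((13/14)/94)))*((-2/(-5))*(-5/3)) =5853568/4199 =1394.04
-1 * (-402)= 402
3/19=0.16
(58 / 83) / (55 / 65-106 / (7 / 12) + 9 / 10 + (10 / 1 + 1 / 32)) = -844480 / 205365323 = -0.00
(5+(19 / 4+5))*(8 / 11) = 118 / 11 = 10.73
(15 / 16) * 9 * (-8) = -135 / 2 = -67.50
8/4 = 2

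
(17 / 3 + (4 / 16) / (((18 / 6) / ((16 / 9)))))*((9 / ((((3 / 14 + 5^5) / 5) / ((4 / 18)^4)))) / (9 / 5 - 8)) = -879200 / 26696899269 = -0.00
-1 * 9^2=-81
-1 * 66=-66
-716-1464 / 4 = -1082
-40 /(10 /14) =-56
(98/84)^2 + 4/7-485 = -483.07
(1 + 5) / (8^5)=3 / 16384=0.00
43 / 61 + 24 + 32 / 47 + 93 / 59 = 4560710 / 169153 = 26.96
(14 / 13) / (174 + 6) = 7 / 1170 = 0.01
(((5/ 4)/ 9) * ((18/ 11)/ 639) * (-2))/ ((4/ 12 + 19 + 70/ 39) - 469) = 65/ 40925181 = 0.00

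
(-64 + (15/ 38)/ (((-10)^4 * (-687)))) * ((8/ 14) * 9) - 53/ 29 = -292330637261/ 883253000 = -330.97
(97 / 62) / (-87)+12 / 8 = 3997 / 2697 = 1.48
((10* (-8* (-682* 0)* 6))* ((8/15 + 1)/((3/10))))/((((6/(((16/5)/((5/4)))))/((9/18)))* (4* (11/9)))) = 0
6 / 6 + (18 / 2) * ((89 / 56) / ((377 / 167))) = 7.34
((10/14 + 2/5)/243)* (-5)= -13/567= -0.02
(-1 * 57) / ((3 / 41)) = -779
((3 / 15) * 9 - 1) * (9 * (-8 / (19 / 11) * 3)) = -9504 / 95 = -100.04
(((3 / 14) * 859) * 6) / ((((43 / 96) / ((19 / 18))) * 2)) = 391704 / 301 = 1301.34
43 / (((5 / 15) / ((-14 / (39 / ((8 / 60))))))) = -1204 / 195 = -6.17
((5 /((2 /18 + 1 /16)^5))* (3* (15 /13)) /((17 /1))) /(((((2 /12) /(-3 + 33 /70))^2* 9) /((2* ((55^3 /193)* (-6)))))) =-1707753212.96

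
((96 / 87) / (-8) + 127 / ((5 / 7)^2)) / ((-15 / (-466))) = 84051022 / 10875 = 7728.83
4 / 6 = 2 / 3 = 0.67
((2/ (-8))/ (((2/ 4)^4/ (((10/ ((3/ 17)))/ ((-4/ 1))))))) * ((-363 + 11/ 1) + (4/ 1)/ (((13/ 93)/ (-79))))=-5773880/ 39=-148048.21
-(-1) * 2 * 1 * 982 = 1964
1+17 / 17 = 2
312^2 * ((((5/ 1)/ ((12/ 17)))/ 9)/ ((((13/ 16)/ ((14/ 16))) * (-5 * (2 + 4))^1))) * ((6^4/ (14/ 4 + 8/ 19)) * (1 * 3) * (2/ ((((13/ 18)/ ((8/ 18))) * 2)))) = -250048512/ 149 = -1678177.93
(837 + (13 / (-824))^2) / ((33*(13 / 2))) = 568303081 / 145640352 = 3.90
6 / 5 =1.20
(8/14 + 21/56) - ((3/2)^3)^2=-4679/448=-10.44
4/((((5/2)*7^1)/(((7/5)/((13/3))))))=24/325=0.07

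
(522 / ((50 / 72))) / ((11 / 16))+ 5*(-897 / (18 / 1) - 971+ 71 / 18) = -9877952 / 2475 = -3991.09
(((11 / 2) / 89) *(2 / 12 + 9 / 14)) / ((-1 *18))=-187 / 67284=-0.00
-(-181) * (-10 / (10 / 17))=-3077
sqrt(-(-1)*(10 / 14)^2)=5 / 7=0.71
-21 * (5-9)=84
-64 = -64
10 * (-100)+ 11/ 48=-47989/ 48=-999.77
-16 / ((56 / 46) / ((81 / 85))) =-12.52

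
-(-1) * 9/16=9/16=0.56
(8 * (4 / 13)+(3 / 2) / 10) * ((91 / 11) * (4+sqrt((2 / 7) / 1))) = 679 * sqrt(14) / 220+4753 / 55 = 97.97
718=718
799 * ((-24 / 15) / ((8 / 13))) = -2077.40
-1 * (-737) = 737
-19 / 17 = -1.12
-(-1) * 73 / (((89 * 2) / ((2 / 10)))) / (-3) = -73 / 2670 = -0.03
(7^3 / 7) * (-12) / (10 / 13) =-764.40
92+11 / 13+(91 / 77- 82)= 1720 / 143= 12.03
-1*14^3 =-2744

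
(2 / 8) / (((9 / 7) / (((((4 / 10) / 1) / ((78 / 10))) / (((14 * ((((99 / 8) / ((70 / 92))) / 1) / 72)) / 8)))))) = 2240 / 88803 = 0.03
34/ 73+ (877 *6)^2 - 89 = 2021264549/ 73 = 27688555.47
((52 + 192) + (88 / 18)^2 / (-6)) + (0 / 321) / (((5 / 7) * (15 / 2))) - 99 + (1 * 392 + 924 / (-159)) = 6789875 / 12879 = 527.21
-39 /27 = -13 /9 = -1.44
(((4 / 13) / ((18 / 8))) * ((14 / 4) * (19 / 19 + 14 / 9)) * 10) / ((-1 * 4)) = -3220 / 1053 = -3.06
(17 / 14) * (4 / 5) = 34 / 35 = 0.97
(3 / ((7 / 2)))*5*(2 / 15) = 4 / 7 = 0.57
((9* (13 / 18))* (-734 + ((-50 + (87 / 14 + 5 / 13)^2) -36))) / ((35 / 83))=-2134700157 / 178360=-11968.49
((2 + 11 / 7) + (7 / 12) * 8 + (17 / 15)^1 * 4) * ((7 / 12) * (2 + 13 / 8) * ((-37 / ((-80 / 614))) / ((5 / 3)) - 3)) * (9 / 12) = 433962351 / 128000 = 3390.33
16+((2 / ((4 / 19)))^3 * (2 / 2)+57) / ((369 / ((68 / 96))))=1257923 / 70848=17.76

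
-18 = -18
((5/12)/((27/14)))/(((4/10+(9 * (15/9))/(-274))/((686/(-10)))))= -1644685/38313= -42.93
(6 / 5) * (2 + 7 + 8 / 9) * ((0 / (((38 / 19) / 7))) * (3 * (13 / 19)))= 0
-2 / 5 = -0.40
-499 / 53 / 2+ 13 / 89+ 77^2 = 55891153 / 9434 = 5924.44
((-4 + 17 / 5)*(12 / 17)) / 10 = -18 / 425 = -0.04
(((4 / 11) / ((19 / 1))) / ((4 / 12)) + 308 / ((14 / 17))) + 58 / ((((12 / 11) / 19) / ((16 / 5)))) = 11306662 / 3135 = 3606.59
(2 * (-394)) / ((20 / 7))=-275.80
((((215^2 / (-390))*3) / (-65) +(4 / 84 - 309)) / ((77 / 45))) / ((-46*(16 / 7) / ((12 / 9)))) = 10770575 / 4788784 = 2.25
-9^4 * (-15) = 98415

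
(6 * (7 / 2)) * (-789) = -16569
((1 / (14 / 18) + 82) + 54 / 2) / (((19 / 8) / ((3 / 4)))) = 4632 / 133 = 34.83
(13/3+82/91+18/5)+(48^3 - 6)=150961949/1365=110594.83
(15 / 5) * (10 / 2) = 15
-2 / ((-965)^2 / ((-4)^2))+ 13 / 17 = 12105381 / 15830825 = 0.76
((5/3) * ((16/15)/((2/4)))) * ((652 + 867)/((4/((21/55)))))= 85064/165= 515.54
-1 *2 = -2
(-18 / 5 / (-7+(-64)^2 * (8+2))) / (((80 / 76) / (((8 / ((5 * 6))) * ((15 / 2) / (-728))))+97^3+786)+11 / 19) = -0.00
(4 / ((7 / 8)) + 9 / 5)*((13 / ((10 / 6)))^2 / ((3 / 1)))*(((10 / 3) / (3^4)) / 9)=75374 / 127575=0.59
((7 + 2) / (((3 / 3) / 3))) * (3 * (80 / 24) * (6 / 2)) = 810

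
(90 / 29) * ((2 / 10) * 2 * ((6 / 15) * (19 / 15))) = 456 / 725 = 0.63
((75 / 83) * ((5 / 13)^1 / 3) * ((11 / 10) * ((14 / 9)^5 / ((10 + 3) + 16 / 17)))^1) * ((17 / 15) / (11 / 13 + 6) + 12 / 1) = 4083518805520 / 4031750043009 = 1.01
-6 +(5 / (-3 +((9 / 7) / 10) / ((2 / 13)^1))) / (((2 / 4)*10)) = -1958 / 303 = -6.46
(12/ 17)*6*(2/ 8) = 18/ 17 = 1.06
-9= -9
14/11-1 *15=-151/11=-13.73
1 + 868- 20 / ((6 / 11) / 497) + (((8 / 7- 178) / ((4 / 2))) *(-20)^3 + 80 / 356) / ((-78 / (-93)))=826118.46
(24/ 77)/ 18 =4/ 231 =0.02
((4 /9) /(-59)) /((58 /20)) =-40 /15399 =-0.00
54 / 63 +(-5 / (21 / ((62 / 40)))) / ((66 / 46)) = 1663 / 2772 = 0.60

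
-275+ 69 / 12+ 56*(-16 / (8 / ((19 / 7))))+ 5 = -2273 / 4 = -568.25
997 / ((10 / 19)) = 18943 / 10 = 1894.30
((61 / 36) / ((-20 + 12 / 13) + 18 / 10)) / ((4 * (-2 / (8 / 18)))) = 3965 / 727704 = 0.01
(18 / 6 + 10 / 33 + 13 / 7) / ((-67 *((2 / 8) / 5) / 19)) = -452960 / 15477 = -29.27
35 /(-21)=-5 /3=-1.67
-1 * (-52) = 52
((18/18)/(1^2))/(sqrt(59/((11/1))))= sqrt(649)/59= 0.43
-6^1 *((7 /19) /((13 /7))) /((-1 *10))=147 /1235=0.12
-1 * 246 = -246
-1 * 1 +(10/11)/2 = -6/11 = -0.55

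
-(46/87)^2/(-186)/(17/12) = 4232/3988863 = 0.00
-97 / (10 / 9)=-873 / 10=-87.30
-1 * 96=-96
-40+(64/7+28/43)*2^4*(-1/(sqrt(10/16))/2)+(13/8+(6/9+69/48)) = -47168*sqrt(10)/1505- 1741/48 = -135.38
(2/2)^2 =1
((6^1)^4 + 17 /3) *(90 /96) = 19525 /16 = 1220.31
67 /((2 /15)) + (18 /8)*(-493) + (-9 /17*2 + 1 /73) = -3017095 /4964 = -607.80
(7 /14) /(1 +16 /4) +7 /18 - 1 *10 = -428 /45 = -9.51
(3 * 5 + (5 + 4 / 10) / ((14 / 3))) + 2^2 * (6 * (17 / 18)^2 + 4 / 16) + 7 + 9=103127 / 1890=54.56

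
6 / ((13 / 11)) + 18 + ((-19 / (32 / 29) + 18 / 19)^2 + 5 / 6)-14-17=3714774415 / 14416896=257.67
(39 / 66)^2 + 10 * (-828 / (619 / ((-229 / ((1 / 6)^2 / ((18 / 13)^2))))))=10704328020379 / 50631724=211415.44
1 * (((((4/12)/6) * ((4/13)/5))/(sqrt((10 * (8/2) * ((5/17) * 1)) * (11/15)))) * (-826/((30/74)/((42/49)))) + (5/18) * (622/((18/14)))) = 10885/81- 4366 * sqrt(5610)/160875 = 132.35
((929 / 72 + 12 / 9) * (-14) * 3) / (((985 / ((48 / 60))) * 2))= -287 / 1182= -0.24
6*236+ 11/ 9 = 12755/ 9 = 1417.22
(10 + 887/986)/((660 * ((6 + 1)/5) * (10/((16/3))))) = 977/155295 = 0.01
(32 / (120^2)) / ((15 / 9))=0.00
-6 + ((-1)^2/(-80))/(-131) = -62879/10480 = -6.00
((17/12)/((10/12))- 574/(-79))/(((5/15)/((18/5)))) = 191241/1975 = 96.83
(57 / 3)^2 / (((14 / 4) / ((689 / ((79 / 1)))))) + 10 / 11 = 5477568 / 6083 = 900.47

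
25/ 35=5/ 7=0.71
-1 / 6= -0.17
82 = 82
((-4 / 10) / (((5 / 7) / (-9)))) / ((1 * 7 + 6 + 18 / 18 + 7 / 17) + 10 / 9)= 0.32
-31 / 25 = -1.24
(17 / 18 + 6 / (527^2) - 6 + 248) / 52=1214509025 / 259954344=4.67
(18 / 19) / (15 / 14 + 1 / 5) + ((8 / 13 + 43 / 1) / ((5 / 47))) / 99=5907951 / 1209065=4.89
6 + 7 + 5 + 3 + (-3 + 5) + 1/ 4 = 93/ 4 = 23.25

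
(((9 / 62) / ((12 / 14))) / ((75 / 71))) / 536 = 497 / 1661600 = 0.00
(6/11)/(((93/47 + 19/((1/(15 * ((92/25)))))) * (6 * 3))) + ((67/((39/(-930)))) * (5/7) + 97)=-774322355762/741539799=-1044.21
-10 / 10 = -1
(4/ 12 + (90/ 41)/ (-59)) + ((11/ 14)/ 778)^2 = 254948920033/ 860939013648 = 0.30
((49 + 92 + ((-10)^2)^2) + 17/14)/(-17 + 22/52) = -1845883/3017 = -611.83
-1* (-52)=52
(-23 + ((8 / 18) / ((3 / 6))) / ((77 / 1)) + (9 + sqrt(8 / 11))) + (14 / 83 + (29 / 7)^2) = 2 *sqrt(22) / 11 + 1346197 / 402633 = 4.20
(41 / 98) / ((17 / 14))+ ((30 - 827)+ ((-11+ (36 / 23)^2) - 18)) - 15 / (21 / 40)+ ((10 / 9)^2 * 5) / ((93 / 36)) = -44754216281 / 52689987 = -849.39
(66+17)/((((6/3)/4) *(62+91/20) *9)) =3320/11979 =0.28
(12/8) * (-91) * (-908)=123942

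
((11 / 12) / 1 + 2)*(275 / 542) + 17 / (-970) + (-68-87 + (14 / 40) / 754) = -153.54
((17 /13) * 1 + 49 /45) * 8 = 19.17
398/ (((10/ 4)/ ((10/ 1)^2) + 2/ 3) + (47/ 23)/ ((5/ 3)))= 1098480/ 5293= 207.53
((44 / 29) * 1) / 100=0.02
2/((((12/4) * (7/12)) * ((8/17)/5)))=12.14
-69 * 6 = -414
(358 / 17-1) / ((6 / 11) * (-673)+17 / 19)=-71269 / 1301095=-0.05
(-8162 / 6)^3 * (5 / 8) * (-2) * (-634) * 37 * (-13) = 959578187749384.91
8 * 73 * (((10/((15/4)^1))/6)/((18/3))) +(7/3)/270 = 35047/810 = 43.27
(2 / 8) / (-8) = -1 / 32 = -0.03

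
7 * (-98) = -686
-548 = -548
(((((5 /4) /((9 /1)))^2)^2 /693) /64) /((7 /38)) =11875 /260730150912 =0.00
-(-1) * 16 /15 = 16 /15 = 1.07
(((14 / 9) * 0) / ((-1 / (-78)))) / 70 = 0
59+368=427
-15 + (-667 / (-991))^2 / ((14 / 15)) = -14.51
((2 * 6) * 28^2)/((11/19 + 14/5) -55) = -111720/613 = -182.25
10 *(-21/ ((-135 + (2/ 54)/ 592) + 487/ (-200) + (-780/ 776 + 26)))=1.87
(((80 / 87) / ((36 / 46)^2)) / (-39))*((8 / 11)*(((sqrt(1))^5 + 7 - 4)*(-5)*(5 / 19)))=8464000 / 57440097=0.15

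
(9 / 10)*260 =234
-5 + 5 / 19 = -90 / 19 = -4.74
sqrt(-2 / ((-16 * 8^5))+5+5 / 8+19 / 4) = 7 * sqrt(55505) / 512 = 3.22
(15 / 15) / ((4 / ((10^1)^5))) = 25000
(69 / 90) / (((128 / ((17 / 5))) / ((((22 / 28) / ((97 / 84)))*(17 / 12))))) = 0.02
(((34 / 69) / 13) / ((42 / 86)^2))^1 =62866 / 395577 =0.16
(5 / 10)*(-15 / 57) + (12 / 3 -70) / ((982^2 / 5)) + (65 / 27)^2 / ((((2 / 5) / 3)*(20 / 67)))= 1295461376545 / 8904567816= 145.48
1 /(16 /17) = 17 /16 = 1.06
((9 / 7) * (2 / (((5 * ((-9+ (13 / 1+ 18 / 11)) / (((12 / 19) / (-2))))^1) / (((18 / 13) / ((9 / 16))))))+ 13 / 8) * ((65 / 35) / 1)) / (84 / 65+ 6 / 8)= 892931 / 486514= 1.84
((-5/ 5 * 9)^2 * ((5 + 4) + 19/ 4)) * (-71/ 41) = -316305/ 164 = -1928.69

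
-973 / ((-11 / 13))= 12649 / 11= 1149.91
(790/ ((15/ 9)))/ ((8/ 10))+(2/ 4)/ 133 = 78803/ 133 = 592.50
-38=-38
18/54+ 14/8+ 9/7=283/84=3.37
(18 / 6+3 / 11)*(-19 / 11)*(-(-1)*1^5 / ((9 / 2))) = -152 / 121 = -1.26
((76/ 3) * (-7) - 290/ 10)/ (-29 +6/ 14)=7.22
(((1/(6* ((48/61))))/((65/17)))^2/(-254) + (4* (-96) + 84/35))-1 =-34055744962729/89011353600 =-382.60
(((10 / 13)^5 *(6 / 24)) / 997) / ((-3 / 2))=-50000 / 1110537363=-0.00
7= 7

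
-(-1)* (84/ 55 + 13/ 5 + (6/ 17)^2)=67583/ 15895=4.25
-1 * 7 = -7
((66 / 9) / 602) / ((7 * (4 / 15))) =55 / 8428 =0.01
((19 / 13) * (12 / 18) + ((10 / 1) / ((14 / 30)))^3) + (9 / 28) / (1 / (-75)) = 525262211 / 53508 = 9816.52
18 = 18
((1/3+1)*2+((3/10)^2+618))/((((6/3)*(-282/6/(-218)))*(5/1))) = 20298743/70500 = 287.93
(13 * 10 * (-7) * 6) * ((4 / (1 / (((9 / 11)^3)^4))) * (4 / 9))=-2741449367442240 / 3138428376721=-873.51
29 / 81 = 0.36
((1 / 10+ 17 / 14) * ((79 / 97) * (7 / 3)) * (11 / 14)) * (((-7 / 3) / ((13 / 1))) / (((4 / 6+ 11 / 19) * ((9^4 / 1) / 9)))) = -379753 / 979021485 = -0.00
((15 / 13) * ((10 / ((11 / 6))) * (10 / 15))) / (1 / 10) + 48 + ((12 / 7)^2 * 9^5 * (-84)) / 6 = -2429354.61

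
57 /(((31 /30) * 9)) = 190 /31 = 6.13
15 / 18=5 / 6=0.83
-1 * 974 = -974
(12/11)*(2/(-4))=-6/11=-0.55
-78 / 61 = -1.28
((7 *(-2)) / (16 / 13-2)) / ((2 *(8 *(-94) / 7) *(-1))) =637 / 7520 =0.08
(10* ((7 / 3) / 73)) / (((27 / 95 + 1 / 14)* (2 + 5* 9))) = 93100 / 4868589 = 0.02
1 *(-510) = -510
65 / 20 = 13 / 4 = 3.25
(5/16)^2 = 25/256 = 0.10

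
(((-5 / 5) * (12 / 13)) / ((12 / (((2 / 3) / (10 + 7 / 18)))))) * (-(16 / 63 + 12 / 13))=3856 / 663663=0.01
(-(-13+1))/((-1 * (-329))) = 12/329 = 0.04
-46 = -46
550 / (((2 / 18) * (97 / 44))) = 217800 / 97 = 2245.36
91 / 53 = 1.72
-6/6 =-1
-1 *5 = -5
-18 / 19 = -0.95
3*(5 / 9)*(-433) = -2165 / 3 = -721.67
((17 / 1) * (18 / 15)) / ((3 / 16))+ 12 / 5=556 / 5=111.20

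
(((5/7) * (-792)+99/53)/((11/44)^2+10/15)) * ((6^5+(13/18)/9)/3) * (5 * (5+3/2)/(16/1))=-380637246275/93492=-4071334.94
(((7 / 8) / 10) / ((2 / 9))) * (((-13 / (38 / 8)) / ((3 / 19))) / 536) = -273 / 21440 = -0.01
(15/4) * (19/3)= 95/4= 23.75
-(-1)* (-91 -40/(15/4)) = -305/3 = -101.67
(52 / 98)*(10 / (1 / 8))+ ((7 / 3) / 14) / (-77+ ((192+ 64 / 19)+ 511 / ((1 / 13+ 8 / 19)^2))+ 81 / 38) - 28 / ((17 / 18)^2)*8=-195028775388925 / 934587581207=-208.68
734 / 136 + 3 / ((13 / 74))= 19867 / 884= 22.47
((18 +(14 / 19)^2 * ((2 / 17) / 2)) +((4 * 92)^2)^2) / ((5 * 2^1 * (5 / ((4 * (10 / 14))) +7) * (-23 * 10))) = -112550492155974 / 123507125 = -911287.44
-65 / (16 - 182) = 65 / 166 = 0.39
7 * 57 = 399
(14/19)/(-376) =-7/3572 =-0.00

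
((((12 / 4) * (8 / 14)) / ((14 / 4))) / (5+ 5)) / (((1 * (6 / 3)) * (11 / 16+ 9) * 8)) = 12 / 37975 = 0.00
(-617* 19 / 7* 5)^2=3435718225 / 49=70116698.47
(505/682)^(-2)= 465124/255025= 1.82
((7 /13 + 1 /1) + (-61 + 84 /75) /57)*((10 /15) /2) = 3013 /18525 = 0.16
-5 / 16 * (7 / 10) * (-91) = 637 / 32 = 19.91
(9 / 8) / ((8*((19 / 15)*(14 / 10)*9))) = 75 / 8512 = 0.01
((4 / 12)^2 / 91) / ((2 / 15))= 5 / 546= 0.01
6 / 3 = 2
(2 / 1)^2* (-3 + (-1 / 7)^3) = -4120 / 343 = -12.01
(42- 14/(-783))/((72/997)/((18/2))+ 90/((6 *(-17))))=-79660300/1657611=-48.06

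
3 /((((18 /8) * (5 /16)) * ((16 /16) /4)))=256 /15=17.07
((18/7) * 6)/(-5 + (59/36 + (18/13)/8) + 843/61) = 385398/265573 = 1.45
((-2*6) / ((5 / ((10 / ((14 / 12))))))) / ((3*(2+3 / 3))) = -16 / 7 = -2.29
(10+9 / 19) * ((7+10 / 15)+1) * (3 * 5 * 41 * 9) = 9546030 / 19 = 502422.63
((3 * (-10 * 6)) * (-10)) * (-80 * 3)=-432000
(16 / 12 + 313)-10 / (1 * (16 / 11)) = 7379 / 24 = 307.46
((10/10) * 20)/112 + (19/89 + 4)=10945/2492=4.39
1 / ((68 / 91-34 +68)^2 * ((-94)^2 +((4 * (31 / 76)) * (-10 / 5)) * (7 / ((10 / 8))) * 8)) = 786695 / 8253870365808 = 0.00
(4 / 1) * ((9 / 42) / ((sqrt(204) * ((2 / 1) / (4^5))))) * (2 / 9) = 1024 * sqrt(51) / 1071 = 6.83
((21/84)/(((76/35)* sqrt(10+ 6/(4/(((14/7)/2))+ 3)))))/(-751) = -35* sqrt(133)/8675552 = -0.00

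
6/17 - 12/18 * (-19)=664/51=13.02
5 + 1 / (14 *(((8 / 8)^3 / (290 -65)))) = 21.07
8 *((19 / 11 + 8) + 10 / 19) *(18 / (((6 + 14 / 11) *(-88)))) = -19287 / 8360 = -2.31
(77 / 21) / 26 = 11 / 78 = 0.14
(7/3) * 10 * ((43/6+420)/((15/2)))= 35882/27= 1328.96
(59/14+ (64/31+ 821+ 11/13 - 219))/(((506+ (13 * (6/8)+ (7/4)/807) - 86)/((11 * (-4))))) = -30507434991/489175505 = -62.37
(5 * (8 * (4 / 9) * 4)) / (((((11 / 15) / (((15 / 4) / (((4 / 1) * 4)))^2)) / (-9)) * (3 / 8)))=-5625 / 44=-127.84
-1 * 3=-3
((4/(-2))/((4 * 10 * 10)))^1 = -1/200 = -0.00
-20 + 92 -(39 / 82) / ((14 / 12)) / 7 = 144531 / 2009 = 71.94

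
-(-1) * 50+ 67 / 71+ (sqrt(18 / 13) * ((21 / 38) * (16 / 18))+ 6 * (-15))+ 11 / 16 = -43587 / 1136+ 28 * sqrt(26) / 247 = -37.79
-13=-13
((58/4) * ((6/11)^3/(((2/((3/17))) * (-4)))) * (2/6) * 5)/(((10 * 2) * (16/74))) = -28971/1448128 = -0.02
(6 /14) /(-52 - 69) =-3 /847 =-0.00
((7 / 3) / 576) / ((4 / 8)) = 7 / 864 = 0.01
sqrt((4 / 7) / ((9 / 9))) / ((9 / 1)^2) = 2 * sqrt(7) / 567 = 0.01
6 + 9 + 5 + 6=26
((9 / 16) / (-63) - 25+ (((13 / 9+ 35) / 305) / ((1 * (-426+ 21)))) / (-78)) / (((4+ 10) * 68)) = -121443708907 / 4622926089600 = -0.03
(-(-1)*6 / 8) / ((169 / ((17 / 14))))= 51 / 9464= 0.01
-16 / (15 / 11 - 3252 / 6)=176 / 5947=0.03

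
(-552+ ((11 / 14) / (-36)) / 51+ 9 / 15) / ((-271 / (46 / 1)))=1629917609 / 17414460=93.60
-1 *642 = -642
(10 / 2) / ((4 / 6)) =15 / 2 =7.50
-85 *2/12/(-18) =85/108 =0.79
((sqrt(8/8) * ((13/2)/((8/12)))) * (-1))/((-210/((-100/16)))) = -65/224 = -0.29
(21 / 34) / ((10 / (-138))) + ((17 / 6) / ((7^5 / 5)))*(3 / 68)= -97412947 / 11428760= -8.52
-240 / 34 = -120 / 17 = -7.06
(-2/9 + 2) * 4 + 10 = 154/9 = 17.11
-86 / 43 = -2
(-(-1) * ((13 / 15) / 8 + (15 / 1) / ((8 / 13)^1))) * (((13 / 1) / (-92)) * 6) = -20.76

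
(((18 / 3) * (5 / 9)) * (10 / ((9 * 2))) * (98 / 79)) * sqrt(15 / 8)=3.15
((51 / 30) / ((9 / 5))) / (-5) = -17 / 90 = -0.19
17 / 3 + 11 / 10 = 6.77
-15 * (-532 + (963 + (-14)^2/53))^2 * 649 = -5167294396935/2809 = -1839549447.11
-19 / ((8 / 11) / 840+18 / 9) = -21945 / 2311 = -9.50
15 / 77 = 0.19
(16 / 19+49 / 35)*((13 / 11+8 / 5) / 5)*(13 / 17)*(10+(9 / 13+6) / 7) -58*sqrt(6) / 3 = 1911249 / 182875 -58*sqrt(6) / 3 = -36.91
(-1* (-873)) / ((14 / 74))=32301 / 7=4614.43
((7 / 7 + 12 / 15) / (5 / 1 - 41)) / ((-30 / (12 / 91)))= 0.00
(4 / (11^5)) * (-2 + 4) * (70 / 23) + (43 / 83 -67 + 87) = 6308253099 / 307446359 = 20.52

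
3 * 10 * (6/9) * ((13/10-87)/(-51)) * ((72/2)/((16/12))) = 15426/17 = 907.41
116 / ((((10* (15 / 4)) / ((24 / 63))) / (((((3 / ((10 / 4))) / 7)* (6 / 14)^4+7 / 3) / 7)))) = 1094488768 / 2779457625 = 0.39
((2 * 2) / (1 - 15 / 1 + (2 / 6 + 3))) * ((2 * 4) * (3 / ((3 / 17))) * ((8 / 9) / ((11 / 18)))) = -816 / 11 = -74.18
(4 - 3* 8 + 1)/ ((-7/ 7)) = 19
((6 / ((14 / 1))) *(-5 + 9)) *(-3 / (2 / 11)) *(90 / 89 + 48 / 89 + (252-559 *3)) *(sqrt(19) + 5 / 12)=20903355 / 1246 + 25084026 *sqrt(19) / 623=192279.95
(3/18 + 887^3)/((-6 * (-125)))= 4187184619/4500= 930485.47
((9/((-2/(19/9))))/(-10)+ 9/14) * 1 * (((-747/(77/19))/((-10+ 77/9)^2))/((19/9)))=-121437549/1821820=-66.66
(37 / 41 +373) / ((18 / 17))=43435 / 123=353.13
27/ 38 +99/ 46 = 1251/ 437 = 2.86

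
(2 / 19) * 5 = 0.53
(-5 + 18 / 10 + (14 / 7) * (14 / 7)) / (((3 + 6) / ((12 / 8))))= 2 / 15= 0.13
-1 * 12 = -12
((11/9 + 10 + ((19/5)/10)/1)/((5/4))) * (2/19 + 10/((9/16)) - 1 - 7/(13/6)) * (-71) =-22500202318/2500875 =-8996.93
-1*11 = -11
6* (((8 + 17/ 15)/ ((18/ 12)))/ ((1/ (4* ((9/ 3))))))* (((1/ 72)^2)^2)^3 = 137/ 6065128113051669626880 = 0.00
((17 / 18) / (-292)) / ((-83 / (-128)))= -272 / 54531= -0.00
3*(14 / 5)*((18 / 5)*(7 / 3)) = 70.56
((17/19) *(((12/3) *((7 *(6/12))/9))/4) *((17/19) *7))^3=2839760855281/274371577992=10.35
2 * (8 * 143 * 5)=11440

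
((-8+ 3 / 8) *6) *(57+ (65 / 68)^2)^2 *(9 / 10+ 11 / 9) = -325645.25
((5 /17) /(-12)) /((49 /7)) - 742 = -1059581 /1428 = -742.00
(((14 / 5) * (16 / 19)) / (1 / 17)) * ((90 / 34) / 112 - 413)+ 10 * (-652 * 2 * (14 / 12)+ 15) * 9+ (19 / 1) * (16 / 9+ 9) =-151919.05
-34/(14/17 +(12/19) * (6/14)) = -38437/1237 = -31.07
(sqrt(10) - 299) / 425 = -299 / 425+sqrt(10) / 425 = -0.70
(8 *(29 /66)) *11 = 116 /3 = 38.67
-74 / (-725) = 74 / 725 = 0.10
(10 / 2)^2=25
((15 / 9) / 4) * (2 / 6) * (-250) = -625 / 18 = -34.72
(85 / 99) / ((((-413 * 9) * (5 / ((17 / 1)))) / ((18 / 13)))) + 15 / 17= 7963139 / 9036027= 0.88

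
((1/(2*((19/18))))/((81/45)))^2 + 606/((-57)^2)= 277/1083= 0.26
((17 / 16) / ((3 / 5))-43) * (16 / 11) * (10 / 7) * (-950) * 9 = 56401500 / 77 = 732487.01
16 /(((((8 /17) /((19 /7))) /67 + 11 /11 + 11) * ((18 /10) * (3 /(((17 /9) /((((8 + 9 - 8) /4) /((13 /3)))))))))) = 382612880 /426051657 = 0.90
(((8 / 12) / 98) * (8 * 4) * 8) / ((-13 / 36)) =-3072 / 637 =-4.82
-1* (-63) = 63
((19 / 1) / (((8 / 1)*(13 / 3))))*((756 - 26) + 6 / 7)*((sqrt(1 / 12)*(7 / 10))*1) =24301*sqrt(3) / 520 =80.94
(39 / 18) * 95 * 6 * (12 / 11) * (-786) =-11648520 / 11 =-1058956.36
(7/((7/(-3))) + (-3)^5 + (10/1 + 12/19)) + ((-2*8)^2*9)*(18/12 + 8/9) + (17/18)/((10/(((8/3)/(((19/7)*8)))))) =5268.64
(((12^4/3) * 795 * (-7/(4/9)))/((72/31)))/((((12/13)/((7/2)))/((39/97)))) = -5510301615/97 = -56807233.14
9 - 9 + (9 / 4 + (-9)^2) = 333 / 4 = 83.25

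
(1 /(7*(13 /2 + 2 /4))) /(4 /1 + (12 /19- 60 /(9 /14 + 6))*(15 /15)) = -589 /127008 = -0.00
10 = 10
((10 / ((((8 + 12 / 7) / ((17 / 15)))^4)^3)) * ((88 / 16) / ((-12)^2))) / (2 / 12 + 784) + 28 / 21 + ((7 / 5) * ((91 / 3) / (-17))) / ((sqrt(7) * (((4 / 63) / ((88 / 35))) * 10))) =65547269701632152254159211 / 49160452276224000000000000 - 3003 * sqrt(7) / 2125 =-2.41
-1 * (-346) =346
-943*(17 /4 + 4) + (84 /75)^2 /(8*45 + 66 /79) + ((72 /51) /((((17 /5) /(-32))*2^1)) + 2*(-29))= -80779901767867 /10297792500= -7844.39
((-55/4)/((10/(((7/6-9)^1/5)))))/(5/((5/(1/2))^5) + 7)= 129250/420003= 0.31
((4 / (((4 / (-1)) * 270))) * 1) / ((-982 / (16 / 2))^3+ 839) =32 / 15972805125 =0.00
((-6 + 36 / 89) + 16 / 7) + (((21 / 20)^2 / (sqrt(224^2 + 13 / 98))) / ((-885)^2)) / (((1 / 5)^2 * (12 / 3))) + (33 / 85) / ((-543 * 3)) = -95178463 / 28754565 + 343 * sqrt(9834522) / 27387176865600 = -3.31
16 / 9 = 1.78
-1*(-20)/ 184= 5/ 46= 0.11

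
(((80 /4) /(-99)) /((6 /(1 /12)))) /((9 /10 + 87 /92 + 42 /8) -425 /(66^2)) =-12650 /31550589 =-0.00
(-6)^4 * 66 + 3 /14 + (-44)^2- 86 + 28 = 1223799 /14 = 87414.21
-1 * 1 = -1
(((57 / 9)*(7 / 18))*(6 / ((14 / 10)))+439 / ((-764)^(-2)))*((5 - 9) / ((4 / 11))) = -25368012901 / 9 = -2818668100.11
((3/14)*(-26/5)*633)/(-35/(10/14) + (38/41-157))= 1012167/294280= 3.44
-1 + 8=7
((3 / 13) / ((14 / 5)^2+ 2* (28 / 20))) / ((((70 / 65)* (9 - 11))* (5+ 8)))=-75 / 96824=-0.00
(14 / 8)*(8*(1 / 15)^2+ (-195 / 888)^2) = 11560871 / 78854400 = 0.15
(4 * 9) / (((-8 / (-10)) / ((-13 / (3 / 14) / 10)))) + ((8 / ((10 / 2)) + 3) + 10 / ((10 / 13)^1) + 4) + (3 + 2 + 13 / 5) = -1219 / 5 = -243.80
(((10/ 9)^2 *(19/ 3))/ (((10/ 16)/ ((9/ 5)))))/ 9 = 608/ 243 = 2.50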